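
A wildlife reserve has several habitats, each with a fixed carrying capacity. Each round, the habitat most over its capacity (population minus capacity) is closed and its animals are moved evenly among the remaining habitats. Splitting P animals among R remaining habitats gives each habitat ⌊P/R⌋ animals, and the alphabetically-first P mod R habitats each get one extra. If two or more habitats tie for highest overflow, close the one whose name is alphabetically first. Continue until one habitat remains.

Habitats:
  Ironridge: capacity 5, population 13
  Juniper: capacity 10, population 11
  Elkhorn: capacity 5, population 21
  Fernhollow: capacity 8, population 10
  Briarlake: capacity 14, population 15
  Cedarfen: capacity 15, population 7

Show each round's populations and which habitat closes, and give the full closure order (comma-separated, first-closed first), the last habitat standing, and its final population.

Round 1: Briarlake=15 Cedarfen=7 Elkhorn=21 Fernhollow=10 Ironridge=13 Juniper=11 → close Elkhorn (overflow 16)
  21÷5 = 4 each, +1 to first 1
Round 2: Briarlake=20 Cedarfen=11 Fernhollow=14 Ironridge=17 Juniper=15 → close Ironridge (overflow 12)
  17÷4 = 4 each, +1 to first 1
Round 3: Briarlake=25 Cedarfen=15 Fernhollow=18 Juniper=19 → close Briarlake (overflow 11)
  25÷3 = 8 each, +1 to first 1
Round 4: Cedarfen=24 Fernhollow=26 Juniper=27 → close Fernhollow (overflow 18)
  26÷2 = 13 each, +1 to first 0
Round 5: Cedarfen=37 Juniper=40 → close Juniper (overflow 30)
  40÷1 = 40 each, +1 to first 0

Closure order: Elkhorn, Ironridge, Briarlake, Fernhollow, Juniper
Last habitat: Cedarfen with 77 animals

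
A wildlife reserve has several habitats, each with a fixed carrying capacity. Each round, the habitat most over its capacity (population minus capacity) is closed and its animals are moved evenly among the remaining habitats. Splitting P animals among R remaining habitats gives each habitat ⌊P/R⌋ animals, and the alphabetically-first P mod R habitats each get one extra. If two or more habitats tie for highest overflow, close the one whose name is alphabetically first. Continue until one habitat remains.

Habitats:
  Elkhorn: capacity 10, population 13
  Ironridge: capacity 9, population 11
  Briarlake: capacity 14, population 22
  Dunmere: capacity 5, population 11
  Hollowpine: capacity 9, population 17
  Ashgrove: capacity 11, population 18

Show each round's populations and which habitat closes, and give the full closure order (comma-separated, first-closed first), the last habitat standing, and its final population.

Round 1: Ashgrove=18 Briarlake=22 Dunmere=11 Elkhorn=13 Hollowpine=17 Ironridge=11 → close Briarlake (overflow 8)
  22÷5 = 4 each, +1 to first 2
Round 2: Ashgrove=23 Dunmere=16 Elkhorn=17 Hollowpine=21 Ironridge=15 → close Ashgrove (overflow 12)
  23÷4 = 5 each, +1 to first 3
Round 3: Dunmere=22 Elkhorn=23 Hollowpine=27 Ironridge=20 → close Hollowpine (overflow 18)
  27÷3 = 9 each, +1 to first 0
Round 4: Dunmere=31 Elkhorn=32 Ironridge=29 → close Dunmere (overflow 26)
  31÷2 = 15 each, +1 to first 1
Round 5: Elkhorn=48 Ironridge=44 → close Elkhorn (overflow 38)
  48÷1 = 48 each, +1 to first 0

Closure order: Briarlake, Ashgrove, Hollowpine, Dunmere, Elkhorn
Last habitat: Ironridge with 92 animals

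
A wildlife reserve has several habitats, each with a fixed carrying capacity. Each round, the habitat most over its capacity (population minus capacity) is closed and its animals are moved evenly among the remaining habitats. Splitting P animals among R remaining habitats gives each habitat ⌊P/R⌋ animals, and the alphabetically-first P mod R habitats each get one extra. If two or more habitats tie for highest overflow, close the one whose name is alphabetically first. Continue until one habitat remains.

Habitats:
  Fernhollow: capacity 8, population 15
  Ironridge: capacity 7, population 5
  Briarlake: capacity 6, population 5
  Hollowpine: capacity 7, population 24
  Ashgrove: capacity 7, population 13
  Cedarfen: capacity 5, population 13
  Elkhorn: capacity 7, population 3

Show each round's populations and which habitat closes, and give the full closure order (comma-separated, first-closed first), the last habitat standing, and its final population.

Closure order: Hollowpine, Cedarfen, Ashgrove, Fernhollow, Briarlake, Ironridge
Last habitat: Elkhorn with 78 animals

Round 1: Ashgrove=13 Briarlake=5 Cedarfen=13 Elkhorn=3 Fernhollow=15 Hollowpine=24 Ironridge=5 → close Hollowpine (overflow 17)
  24÷6 = 4 each, +1 to first 0
Round 2: Ashgrove=17 Briarlake=9 Cedarfen=17 Elkhorn=7 Fernhollow=19 Ironridge=9 → close Cedarfen (overflow 12)
  17÷5 = 3 each, +1 to first 2
Round 3: Ashgrove=21 Briarlake=13 Elkhorn=10 Fernhollow=22 Ironridge=12 → close Ashgrove (overflow 14)
  21÷4 = 5 each, +1 to first 1
Round 4: Briarlake=19 Elkhorn=15 Fernhollow=27 Ironridge=17 → close Fernhollow (overflow 19)
  27÷3 = 9 each, +1 to first 0
Round 5: Briarlake=28 Elkhorn=24 Ironridge=26 → close Briarlake (overflow 22)
  28÷2 = 14 each, +1 to first 0
Round 6: Elkhorn=38 Ironridge=40 → close Ironridge (overflow 33)
  40÷1 = 40 each, +1 to first 0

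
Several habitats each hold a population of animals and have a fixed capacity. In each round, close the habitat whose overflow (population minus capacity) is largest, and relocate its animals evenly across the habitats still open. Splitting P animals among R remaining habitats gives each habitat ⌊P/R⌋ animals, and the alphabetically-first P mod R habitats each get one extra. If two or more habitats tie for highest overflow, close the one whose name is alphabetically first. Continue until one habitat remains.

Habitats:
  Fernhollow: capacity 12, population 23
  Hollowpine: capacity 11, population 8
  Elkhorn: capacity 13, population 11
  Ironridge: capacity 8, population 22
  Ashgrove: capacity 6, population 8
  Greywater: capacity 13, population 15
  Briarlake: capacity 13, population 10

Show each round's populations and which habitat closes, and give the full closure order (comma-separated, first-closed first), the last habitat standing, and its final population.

Closure order: Ironridge, Fernhollow, Ashgrove, Greywater, Briarlake, Elkhorn
Last habitat: Hollowpine with 97 animals

Round 1: Ashgrove=8 Briarlake=10 Elkhorn=11 Fernhollow=23 Greywater=15 Hollowpine=8 Ironridge=22 → close Ironridge (overflow 14)
  22÷6 = 3 each, +1 to first 4
Round 2: Ashgrove=12 Briarlake=14 Elkhorn=15 Fernhollow=27 Greywater=18 Hollowpine=11 → close Fernhollow (overflow 15)
  27÷5 = 5 each, +1 to first 2
Round 3: Ashgrove=18 Briarlake=20 Elkhorn=20 Greywater=23 Hollowpine=16 → close Ashgrove (overflow 12)
  18÷4 = 4 each, +1 to first 2
Round 4: Briarlake=25 Elkhorn=25 Greywater=27 Hollowpine=20 → close Greywater (overflow 14)
  27÷3 = 9 each, +1 to first 0
Round 5: Briarlake=34 Elkhorn=34 Hollowpine=29 → close Briarlake (overflow 21)
  34÷2 = 17 each, +1 to first 0
Round 6: Elkhorn=51 Hollowpine=46 → close Elkhorn (overflow 38)
  51÷1 = 51 each, +1 to first 0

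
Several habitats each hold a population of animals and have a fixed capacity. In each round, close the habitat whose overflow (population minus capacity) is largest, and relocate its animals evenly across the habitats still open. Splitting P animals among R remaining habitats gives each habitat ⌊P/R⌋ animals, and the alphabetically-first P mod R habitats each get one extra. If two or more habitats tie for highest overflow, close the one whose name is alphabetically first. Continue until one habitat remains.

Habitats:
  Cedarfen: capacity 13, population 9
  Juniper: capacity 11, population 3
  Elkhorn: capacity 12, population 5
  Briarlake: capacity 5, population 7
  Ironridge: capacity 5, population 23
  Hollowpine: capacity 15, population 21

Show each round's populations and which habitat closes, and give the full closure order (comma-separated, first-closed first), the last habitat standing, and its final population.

Closure order: Ironridge, Hollowpine, Briarlake, Cedarfen, Elkhorn
Last habitat: Juniper with 68 animals

Round 1: Briarlake=7 Cedarfen=9 Elkhorn=5 Hollowpine=21 Ironridge=23 Juniper=3 → close Ironridge (overflow 18)
  23÷5 = 4 each, +1 to first 3
Round 2: Briarlake=12 Cedarfen=14 Elkhorn=10 Hollowpine=25 Juniper=7 → close Hollowpine (overflow 10)
  25÷4 = 6 each, +1 to first 1
Round 3: Briarlake=19 Cedarfen=20 Elkhorn=16 Juniper=13 → close Briarlake (overflow 14)
  19÷3 = 6 each, +1 to first 1
Round 4: Cedarfen=27 Elkhorn=22 Juniper=19 → close Cedarfen (overflow 14)
  27÷2 = 13 each, +1 to first 1
Round 5: Elkhorn=36 Juniper=32 → close Elkhorn (overflow 24)
  36÷1 = 36 each, +1 to first 0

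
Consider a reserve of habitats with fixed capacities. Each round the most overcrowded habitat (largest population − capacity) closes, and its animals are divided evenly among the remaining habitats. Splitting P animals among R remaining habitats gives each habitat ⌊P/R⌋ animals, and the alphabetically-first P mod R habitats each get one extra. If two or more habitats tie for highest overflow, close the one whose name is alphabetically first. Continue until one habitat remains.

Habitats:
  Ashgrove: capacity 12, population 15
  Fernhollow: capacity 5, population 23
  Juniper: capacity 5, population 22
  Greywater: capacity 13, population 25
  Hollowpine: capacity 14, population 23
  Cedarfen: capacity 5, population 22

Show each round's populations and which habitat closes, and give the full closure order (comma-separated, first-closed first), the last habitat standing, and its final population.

Closure order: Fernhollow, Cedarfen, Juniper, Greywater, Hollowpine
Last habitat: Ashgrove with 130 animals

Round 1: Ashgrove=15 Cedarfen=22 Fernhollow=23 Greywater=25 Hollowpine=23 Juniper=22 → close Fernhollow (overflow 18)
  23÷5 = 4 each, +1 to first 3
Round 2: Ashgrove=20 Cedarfen=27 Greywater=30 Hollowpine=27 Juniper=26 → close Cedarfen (overflow 22)
  27÷4 = 6 each, +1 to first 3
Round 3: Ashgrove=27 Greywater=37 Hollowpine=34 Juniper=32 → close Juniper (overflow 27)
  32÷3 = 10 each, +1 to first 2
Round 4: Ashgrove=38 Greywater=48 Hollowpine=44 → close Greywater (overflow 35)
  48÷2 = 24 each, +1 to first 0
Round 5: Ashgrove=62 Hollowpine=68 → close Hollowpine (overflow 54)
  68÷1 = 68 each, +1 to first 0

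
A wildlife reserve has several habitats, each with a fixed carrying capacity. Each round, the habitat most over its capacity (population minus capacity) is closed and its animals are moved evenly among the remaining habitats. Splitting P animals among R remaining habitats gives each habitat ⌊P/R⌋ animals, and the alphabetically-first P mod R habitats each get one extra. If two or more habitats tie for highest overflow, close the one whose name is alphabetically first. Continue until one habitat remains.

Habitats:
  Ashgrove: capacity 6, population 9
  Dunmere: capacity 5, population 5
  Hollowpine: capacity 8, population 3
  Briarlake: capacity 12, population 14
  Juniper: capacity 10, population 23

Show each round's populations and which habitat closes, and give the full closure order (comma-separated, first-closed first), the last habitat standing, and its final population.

Closure order: Juniper, Ashgrove, Briarlake, Dunmere
Last habitat: Hollowpine with 54 animals

Round 1: Ashgrove=9 Briarlake=14 Dunmere=5 Hollowpine=3 Juniper=23 → close Juniper (overflow 13)
  23÷4 = 5 each, +1 to first 3
Round 2: Ashgrove=15 Briarlake=20 Dunmere=11 Hollowpine=8 → close Ashgrove (overflow 9)
  15÷3 = 5 each, +1 to first 0
Round 3: Briarlake=25 Dunmere=16 Hollowpine=13 → close Briarlake (overflow 13)
  25÷2 = 12 each, +1 to first 1
Round 4: Dunmere=29 Hollowpine=25 → close Dunmere (overflow 24)
  29÷1 = 29 each, +1 to first 0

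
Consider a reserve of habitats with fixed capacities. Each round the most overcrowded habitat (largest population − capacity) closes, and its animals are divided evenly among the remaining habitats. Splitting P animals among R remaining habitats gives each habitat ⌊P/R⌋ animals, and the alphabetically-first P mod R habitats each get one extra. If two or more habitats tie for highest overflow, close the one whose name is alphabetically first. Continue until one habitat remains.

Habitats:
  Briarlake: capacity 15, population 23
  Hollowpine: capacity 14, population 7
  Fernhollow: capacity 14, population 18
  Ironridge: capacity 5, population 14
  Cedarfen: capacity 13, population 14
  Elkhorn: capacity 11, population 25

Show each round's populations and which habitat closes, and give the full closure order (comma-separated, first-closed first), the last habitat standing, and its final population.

Closure order: Elkhorn, Ironridge, Briarlake, Fernhollow, Cedarfen
Last habitat: Hollowpine with 101 animals

Round 1: Briarlake=23 Cedarfen=14 Elkhorn=25 Fernhollow=18 Hollowpine=7 Ironridge=14 → close Elkhorn (overflow 14)
  25÷5 = 5 each, +1 to first 0
Round 2: Briarlake=28 Cedarfen=19 Fernhollow=23 Hollowpine=12 Ironridge=19 → close Ironridge (overflow 14)
  19÷4 = 4 each, +1 to first 3
Round 3: Briarlake=33 Cedarfen=24 Fernhollow=28 Hollowpine=16 → close Briarlake (overflow 18)
  33÷3 = 11 each, +1 to first 0
Round 4: Cedarfen=35 Fernhollow=39 Hollowpine=27 → close Fernhollow (overflow 25)
  39÷2 = 19 each, +1 to first 1
Round 5: Cedarfen=55 Hollowpine=46 → close Cedarfen (overflow 42)
  55÷1 = 55 each, +1 to first 0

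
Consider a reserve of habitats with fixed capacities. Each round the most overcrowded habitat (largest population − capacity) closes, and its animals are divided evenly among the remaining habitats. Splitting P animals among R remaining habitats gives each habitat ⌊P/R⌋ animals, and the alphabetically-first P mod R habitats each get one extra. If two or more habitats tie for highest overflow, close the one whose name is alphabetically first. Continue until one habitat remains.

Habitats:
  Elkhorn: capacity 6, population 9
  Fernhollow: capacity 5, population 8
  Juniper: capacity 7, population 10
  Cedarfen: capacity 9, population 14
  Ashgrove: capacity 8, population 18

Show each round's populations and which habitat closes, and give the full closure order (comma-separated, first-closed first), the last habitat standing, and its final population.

Round 1: Ashgrove=18 Cedarfen=14 Elkhorn=9 Fernhollow=8 Juniper=10 → close Ashgrove (overflow 10)
  18÷4 = 4 each, +1 to first 2
Round 2: Cedarfen=19 Elkhorn=14 Fernhollow=12 Juniper=14 → close Cedarfen (overflow 10)
  19÷3 = 6 each, +1 to first 1
Round 3: Elkhorn=21 Fernhollow=18 Juniper=20 → close Elkhorn (overflow 15)
  21÷2 = 10 each, +1 to first 1
Round 4: Fernhollow=29 Juniper=30 → close Fernhollow (overflow 24)
  29÷1 = 29 each, +1 to first 0

Closure order: Ashgrove, Cedarfen, Elkhorn, Fernhollow
Last habitat: Juniper with 59 animals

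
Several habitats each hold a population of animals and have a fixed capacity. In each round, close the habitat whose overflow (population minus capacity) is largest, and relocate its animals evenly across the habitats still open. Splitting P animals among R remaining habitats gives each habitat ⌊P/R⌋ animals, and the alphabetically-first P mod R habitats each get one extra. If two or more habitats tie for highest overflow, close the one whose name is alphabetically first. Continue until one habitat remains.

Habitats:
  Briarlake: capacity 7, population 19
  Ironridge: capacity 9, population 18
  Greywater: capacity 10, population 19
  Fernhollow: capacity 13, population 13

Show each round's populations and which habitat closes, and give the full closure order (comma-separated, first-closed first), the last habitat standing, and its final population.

Closure order: Briarlake, Greywater, Ironridge
Last habitat: Fernhollow with 69 animals

Round 1: Briarlake=19 Fernhollow=13 Greywater=19 Ironridge=18 → close Briarlake (overflow 12)
  19÷3 = 6 each, +1 to first 1
Round 2: Fernhollow=20 Greywater=25 Ironridge=24 → close Greywater (overflow 15)
  25÷2 = 12 each, +1 to first 1
Round 3: Fernhollow=33 Ironridge=36 → close Ironridge (overflow 27)
  36÷1 = 36 each, +1 to first 0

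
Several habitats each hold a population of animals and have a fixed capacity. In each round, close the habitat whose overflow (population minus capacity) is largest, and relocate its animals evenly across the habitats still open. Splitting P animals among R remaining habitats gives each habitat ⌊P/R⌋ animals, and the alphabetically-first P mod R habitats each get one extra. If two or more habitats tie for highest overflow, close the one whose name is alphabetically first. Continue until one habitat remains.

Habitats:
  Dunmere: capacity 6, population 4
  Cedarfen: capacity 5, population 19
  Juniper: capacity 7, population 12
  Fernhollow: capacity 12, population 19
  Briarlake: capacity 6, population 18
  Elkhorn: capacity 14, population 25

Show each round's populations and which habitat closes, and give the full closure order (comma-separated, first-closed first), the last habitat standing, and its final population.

Closure order: Cedarfen, Briarlake, Elkhorn, Fernhollow, Juniper
Last habitat: Dunmere with 97 animals

Round 1: Briarlake=18 Cedarfen=19 Dunmere=4 Elkhorn=25 Fernhollow=19 Juniper=12 → close Cedarfen (overflow 14)
  19÷5 = 3 each, +1 to first 4
Round 2: Briarlake=22 Dunmere=8 Elkhorn=29 Fernhollow=23 Juniper=15 → close Briarlake (overflow 16)
  22÷4 = 5 each, +1 to first 2
Round 3: Dunmere=14 Elkhorn=35 Fernhollow=28 Juniper=20 → close Elkhorn (overflow 21)
  35÷3 = 11 each, +1 to first 2
Round 4: Dunmere=26 Fernhollow=40 Juniper=31 → close Fernhollow (overflow 28)
  40÷2 = 20 each, +1 to first 0
Round 5: Dunmere=46 Juniper=51 → close Juniper (overflow 44)
  51÷1 = 51 each, +1 to first 0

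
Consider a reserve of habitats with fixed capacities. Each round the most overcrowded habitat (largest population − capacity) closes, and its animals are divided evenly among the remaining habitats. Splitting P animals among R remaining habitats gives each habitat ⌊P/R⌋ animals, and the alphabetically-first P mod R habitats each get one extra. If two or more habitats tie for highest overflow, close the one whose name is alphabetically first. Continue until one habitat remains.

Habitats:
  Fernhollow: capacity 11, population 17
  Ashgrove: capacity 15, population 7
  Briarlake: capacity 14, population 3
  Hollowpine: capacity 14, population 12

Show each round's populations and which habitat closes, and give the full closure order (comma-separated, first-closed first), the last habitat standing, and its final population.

Closure order: Fernhollow, Hollowpine, Ashgrove
Last habitat: Briarlake with 39 animals

Round 1: Ashgrove=7 Briarlake=3 Fernhollow=17 Hollowpine=12 → close Fernhollow (overflow 6)
  17÷3 = 5 each, +1 to first 2
Round 2: Ashgrove=13 Briarlake=9 Hollowpine=17 → close Hollowpine (overflow 3)
  17÷2 = 8 each, +1 to first 1
Round 3: Ashgrove=22 Briarlake=17 → close Ashgrove (overflow 7)
  22÷1 = 22 each, +1 to first 0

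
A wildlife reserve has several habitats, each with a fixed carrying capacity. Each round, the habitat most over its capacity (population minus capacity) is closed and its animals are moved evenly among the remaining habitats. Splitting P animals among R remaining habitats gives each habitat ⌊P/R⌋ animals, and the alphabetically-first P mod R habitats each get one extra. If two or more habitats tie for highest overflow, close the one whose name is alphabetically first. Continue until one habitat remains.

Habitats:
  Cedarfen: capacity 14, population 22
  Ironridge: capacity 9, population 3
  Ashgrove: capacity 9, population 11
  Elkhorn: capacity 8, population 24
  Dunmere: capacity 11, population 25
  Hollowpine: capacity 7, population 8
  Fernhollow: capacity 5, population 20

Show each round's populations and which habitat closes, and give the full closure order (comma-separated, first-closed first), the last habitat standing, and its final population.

Closure order: Elkhorn, Fernhollow, Dunmere, Cedarfen, Ashgrove, Hollowpine
Last habitat: Ironridge with 113 animals

Round 1: Ashgrove=11 Cedarfen=22 Dunmere=25 Elkhorn=24 Fernhollow=20 Hollowpine=8 Ironridge=3 → close Elkhorn (overflow 16)
  24÷6 = 4 each, +1 to first 0
Round 2: Ashgrove=15 Cedarfen=26 Dunmere=29 Fernhollow=24 Hollowpine=12 Ironridge=7 → close Fernhollow (overflow 19)
  24÷5 = 4 each, +1 to first 4
Round 3: Ashgrove=20 Cedarfen=31 Dunmere=34 Hollowpine=17 Ironridge=11 → close Dunmere (overflow 23)
  34÷4 = 8 each, +1 to first 2
Round 4: Ashgrove=29 Cedarfen=40 Hollowpine=25 Ironridge=19 → close Cedarfen (overflow 26)
  40÷3 = 13 each, +1 to first 1
Round 5: Ashgrove=43 Hollowpine=38 Ironridge=32 → close Ashgrove (overflow 34)
  43÷2 = 21 each, +1 to first 1
Round 6: Hollowpine=60 Ironridge=53 → close Hollowpine (overflow 53)
  60÷1 = 60 each, +1 to first 0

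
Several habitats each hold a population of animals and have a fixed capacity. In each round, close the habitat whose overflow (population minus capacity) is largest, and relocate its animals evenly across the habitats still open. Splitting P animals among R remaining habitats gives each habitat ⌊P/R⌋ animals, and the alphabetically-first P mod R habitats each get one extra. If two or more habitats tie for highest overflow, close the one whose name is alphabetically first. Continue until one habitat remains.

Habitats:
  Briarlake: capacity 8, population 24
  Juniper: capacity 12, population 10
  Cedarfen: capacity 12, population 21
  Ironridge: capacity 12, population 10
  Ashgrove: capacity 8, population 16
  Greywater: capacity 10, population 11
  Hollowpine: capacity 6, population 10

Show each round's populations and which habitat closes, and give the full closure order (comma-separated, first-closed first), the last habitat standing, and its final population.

Round 1: Ashgrove=16 Briarlake=24 Cedarfen=21 Greywater=11 Hollowpine=10 Ironridge=10 Juniper=10 → close Briarlake (overflow 16)
  24÷6 = 4 each, +1 to first 0
Round 2: Ashgrove=20 Cedarfen=25 Greywater=15 Hollowpine=14 Ironridge=14 Juniper=14 → close Cedarfen (overflow 13)
  25÷5 = 5 each, +1 to first 0
Round 3: Ashgrove=25 Greywater=20 Hollowpine=19 Ironridge=19 Juniper=19 → close Ashgrove (overflow 17)
  25÷4 = 6 each, +1 to first 1
Round 4: Greywater=27 Hollowpine=25 Ironridge=25 Juniper=25 → close Hollowpine (overflow 19)
  25÷3 = 8 each, +1 to first 1
Round 5: Greywater=36 Ironridge=33 Juniper=33 → close Greywater (overflow 26)
  36÷2 = 18 each, +1 to first 0
Round 6: Ironridge=51 Juniper=51 → close Ironridge (overflow 39)
  51÷1 = 51 each, +1 to first 0

Closure order: Briarlake, Cedarfen, Ashgrove, Hollowpine, Greywater, Ironridge
Last habitat: Juniper with 102 animals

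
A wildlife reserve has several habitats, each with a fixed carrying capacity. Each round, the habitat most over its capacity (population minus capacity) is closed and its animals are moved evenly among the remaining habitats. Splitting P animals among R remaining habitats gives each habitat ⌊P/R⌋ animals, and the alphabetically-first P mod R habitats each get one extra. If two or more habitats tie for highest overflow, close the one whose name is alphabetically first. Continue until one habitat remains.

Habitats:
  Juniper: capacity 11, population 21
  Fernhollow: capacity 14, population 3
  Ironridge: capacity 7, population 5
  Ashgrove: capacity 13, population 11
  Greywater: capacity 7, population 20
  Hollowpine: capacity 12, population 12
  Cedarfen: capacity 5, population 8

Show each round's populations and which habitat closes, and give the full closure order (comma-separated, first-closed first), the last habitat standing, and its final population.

Round 1: Ashgrove=11 Cedarfen=8 Fernhollow=3 Greywater=20 Hollowpine=12 Ironridge=5 Juniper=21 → close Greywater (overflow 13)
  20÷6 = 3 each, +1 to first 2
Round 2: Ashgrove=15 Cedarfen=12 Fernhollow=6 Hollowpine=15 Ironridge=8 Juniper=24 → close Juniper (overflow 13)
  24÷5 = 4 each, +1 to first 4
Round 3: Ashgrove=20 Cedarfen=17 Fernhollow=11 Hollowpine=20 Ironridge=12 → close Cedarfen (overflow 12)
  17÷4 = 4 each, +1 to first 1
Round 4: Ashgrove=25 Fernhollow=15 Hollowpine=24 Ironridge=16 → close Ashgrove (overflow 12)
  25÷3 = 8 each, +1 to first 1
Round 5: Fernhollow=24 Hollowpine=32 Ironridge=24 → close Hollowpine (overflow 20)
  32÷2 = 16 each, +1 to first 0
Round 6: Fernhollow=40 Ironridge=40 → close Ironridge (overflow 33)
  40÷1 = 40 each, +1 to first 0

Closure order: Greywater, Juniper, Cedarfen, Ashgrove, Hollowpine, Ironridge
Last habitat: Fernhollow with 80 animals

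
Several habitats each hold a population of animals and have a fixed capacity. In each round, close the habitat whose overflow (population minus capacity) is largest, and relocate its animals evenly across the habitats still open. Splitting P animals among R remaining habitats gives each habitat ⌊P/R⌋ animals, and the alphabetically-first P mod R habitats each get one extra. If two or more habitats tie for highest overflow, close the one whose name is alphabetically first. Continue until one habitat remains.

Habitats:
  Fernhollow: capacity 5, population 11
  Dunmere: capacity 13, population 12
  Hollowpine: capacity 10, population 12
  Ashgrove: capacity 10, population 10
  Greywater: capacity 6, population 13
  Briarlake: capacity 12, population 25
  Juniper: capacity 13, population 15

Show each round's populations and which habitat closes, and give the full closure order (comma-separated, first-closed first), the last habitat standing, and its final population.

Round 1: Ashgrove=10 Briarlake=25 Dunmere=12 Fernhollow=11 Greywater=13 Hollowpine=12 Juniper=15 → close Briarlake (overflow 13)
  25÷6 = 4 each, +1 to first 1
Round 2: Ashgrove=15 Dunmere=16 Fernhollow=15 Greywater=17 Hollowpine=16 Juniper=19 → close Greywater (overflow 11)
  17÷5 = 3 each, +1 to first 2
Round 3: Ashgrove=19 Dunmere=20 Fernhollow=18 Hollowpine=19 Juniper=22 → close Fernhollow (overflow 13)
  18÷4 = 4 each, +1 to first 2
Round 4: Ashgrove=24 Dunmere=25 Hollowpine=23 Juniper=26 → close Ashgrove (overflow 14)
  24÷3 = 8 each, +1 to first 0
Round 5: Dunmere=33 Hollowpine=31 Juniper=34 → close Hollowpine (overflow 21)
  31÷2 = 15 each, +1 to first 1
Round 6: Dunmere=49 Juniper=49 → close Dunmere (overflow 36)
  49÷1 = 49 each, +1 to first 0

Closure order: Briarlake, Greywater, Fernhollow, Ashgrove, Hollowpine, Dunmere
Last habitat: Juniper with 98 animals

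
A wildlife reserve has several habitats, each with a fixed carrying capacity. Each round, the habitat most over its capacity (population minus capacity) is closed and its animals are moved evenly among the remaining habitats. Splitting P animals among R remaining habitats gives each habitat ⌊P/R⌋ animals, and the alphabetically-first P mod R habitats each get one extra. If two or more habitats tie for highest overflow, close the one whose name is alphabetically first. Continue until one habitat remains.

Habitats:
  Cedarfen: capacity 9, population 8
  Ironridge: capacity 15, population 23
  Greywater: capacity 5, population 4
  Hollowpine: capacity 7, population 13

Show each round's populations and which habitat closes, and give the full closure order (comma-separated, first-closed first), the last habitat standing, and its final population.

Closure order: Ironridge, Hollowpine, Cedarfen
Last habitat: Greywater with 48 animals

Round 1: Cedarfen=8 Greywater=4 Hollowpine=13 Ironridge=23 → close Ironridge (overflow 8)
  23÷3 = 7 each, +1 to first 2
Round 2: Cedarfen=16 Greywater=12 Hollowpine=20 → close Hollowpine (overflow 13)
  20÷2 = 10 each, +1 to first 0
Round 3: Cedarfen=26 Greywater=22 → close Cedarfen (overflow 17)
  26÷1 = 26 each, +1 to first 0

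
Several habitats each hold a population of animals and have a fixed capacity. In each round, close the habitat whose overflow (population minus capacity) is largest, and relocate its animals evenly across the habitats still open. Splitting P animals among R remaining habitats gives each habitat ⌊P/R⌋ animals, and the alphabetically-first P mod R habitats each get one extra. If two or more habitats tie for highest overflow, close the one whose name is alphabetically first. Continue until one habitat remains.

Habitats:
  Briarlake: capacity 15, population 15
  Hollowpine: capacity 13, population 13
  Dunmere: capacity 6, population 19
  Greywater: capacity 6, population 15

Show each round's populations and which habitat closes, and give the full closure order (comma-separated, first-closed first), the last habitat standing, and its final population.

Closure order: Dunmere, Greywater, Briarlake
Last habitat: Hollowpine with 62 animals

Round 1: Briarlake=15 Dunmere=19 Greywater=15 Hollowpine=13 → close Dunmere (overflow 13)
  19÷3 = 6 each, +1 to first 1
Round 2: Briarlake=22 Greywater=21 Hollowpine=19 → close Greywater (overflow 15)
  21÷2 = 10 each, +1 to first 1
Round 3: Briarlake=33 Hollowpine=29 → close Briarlake (overflow 18)
  33÷1 = 33 each, +1 to first 0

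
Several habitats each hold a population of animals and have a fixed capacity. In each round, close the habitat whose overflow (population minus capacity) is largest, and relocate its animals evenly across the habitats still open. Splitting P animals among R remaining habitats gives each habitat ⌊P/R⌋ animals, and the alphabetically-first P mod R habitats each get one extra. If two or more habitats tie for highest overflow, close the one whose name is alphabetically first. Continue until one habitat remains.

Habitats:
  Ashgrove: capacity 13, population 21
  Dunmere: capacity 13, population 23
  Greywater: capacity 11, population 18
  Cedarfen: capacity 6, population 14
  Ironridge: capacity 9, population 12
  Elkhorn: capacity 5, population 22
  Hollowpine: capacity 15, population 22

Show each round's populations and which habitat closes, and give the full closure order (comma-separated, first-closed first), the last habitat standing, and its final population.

Round 1: Ashgrove=21 Cedarfen=14 Dunmere=23 Elkhorn=22 Greywater=18 Hollowpine=22 Ironridge=12 → close Elkhorn (overflow 17)
  22÷6 = 3 each, +1 to first 4
Round 2: Ashgrove=25 Cedarfen=18 Dunmere=27 Greywater=22 Hollowpine=25 Ironridge=15 → close Dunmere (overflow 14)
  27÷5 = 5 each, +1 to first 2
Round 3: Ashgrove=31 Cedarfen=24 Greywater=27 Hollowpine=30 Ironridge=20 → close Ashgrove (overflow 18)
  31÷4 = 7 each, +1 to first 3
Round 4: Cedarfen=32 Greywater=35 Hollowpine=38 Ironridge=27 → close Cedarfen (overflow 26)
  32÷3 = 10 each, +1 to first 2
Round 5: Greywater=46 Hollowpine=49 Ironridge=37 → close Greywater (overflow 35)
  46÷2 = 23 each, +1 to first 0
Round 6: Hollowpine=72 Ironridge=60 → close Hollowpine (overflow 57)
  72÷1 = 72 each, +1 to first 0

Closure order: Elkhorn, Dunmere, Ashgrove, Cedarfen, Greywater, Hollowpine
Last habitat: Ironridge with 132 animals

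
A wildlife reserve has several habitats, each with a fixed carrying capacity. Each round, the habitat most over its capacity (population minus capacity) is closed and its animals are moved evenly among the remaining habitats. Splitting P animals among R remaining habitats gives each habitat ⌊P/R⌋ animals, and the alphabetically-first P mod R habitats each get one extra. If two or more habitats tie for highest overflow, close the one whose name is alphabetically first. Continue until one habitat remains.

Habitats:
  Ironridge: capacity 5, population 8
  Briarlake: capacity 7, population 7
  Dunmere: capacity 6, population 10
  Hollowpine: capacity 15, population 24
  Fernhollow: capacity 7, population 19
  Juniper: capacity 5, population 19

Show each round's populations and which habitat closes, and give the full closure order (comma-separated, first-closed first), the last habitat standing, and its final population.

Round 1: Briarlake=7 Dunmere=10 Fernhollow=19 Hollowpine=24 Ironridge=8 Juniper=19 → close Juniper (overflow 14)
  19÷5 = 3 each, +1 to first 4
Round 2: Briarlake=11 Dunmere=14 Fernhollow=23 Hollowpine=28 Ironridge=11 → close Fernhollow (overflow 16)
  23÷4 = 5 each, +1 to first 3
Round 3: Briarlake=17 Dunmere=20 Hollowpine=34 Ironridge=16 → close Hollowpine (overflow 19)
  34÷3 = 11 each, +1 to first 1
Round 4: Briarlake=29 Dunmere=31 Ironridge=27 → close Dunmere (overflow 25)
  31÷2 = 15 each, +1 to first 1
Round 5: Briarlake=45 Ironridge=42 → close Briarlake (overflow 38)
  45÷1 = 45 each, +1 to first 0

Closure order: Juniper, Fernhollow, Hollowpine, Dunmere, Briarlake
Last habitat: Ironridge with 87 animals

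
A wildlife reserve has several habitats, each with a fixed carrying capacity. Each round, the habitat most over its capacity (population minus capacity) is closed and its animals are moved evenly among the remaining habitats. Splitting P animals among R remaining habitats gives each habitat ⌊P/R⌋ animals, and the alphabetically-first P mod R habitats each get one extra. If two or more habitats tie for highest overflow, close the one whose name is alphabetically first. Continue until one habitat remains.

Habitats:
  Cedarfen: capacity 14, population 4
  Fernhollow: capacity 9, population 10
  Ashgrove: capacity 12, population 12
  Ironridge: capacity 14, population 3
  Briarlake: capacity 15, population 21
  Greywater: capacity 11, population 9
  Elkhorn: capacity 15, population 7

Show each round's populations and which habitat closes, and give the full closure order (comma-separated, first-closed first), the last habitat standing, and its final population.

Closure order: Briarlake, Ashgrove, Fernhollow, Greywater, Cedarfen, Elkhorn
Last habitat: Ironridge with 66 animals

Round 1: Ashgrove=12 Briarlake=21 Cedarfen=4 Elkhorn=7 Fernhollow=10 Greywater=9 Ironridge=3 → close Briarlake (overflow 6)
  21÷6 = 3 each, +1 to first 3
Round 2: Ashgrove=16 Cedarfen=8 Elkhorn=11 Fernhollow=13 Greywater=12 Ironridge=6 → close Ashgrove (overflow 4)
  16÷5 = 3 each, +1 to first 1
Round 3: Cedarfen=12 Elkhorn=14 Fernhollow=16 Greywater=15 Ironridge=9 → close Fernhollow (overflow 7)
  16÷4 = 4 each, +1 to first 0
Round 4: Cedarfen=16 Elkhorn=18 Greywater=19 Ironridge=13 → close Greywater (overflow 8)
  19÷3 = 6 each, +1 to first 1
Round 5: Cedarfen=23 Elkhorn=24 Ironridge=19 → close Cedarfen (overflow 9)
  23÷2 = 11 each, +1 to first 1
Round 6: Elkhorn=36 Ironridge=30 → close Elkhorn (overflow 21)
  36÷1 = 36 each, +1 to first 0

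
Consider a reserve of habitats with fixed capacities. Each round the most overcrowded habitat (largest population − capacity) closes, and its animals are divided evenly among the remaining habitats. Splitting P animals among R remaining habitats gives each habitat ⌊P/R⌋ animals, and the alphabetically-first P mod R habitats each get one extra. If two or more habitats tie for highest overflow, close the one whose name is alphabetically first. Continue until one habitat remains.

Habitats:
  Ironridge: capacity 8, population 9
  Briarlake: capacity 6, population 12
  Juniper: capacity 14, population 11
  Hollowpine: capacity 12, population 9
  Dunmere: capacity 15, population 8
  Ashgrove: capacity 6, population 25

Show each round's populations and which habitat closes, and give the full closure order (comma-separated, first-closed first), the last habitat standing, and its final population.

Round 1: Ashgrove=25 Briarlake=12 Dunmere=8 Hollowpine=9 Ironridge=9 Juniper=11 → close Ashgrove (overflow 19)
  25÷5 = 5 each, +1 to first 0
Round 2: Briarlake=17 Dunmere=13 Hollowpine=14 Ironridge=14 Juniper=16 → close Briarlake (overflow 11)
  17÷4 = 4 each, +1 to first 1
Round 3: Dunmere=18 Hollowpine=18 Ironridge=18 Juniper=20 → close Ironridge (overflow 10)
  18÷3 = 6 each, +1 to first 0
Round 4: Dunmere=24 Hollowpine=24 Juniper=26 → close Hollowpine (overflow 12)
  24÷2 = 12 each, +1 to first 0
Round 5: Dunmere=36 Juniper=38 → close Juniper (overflow 24)
  38÷1 = 38 each, +1 to first 0

Closure order: Ashgrove, Briarlake, Ironridge, Hollowpine, Juniper
Last habitat: Dunmere with 74 animals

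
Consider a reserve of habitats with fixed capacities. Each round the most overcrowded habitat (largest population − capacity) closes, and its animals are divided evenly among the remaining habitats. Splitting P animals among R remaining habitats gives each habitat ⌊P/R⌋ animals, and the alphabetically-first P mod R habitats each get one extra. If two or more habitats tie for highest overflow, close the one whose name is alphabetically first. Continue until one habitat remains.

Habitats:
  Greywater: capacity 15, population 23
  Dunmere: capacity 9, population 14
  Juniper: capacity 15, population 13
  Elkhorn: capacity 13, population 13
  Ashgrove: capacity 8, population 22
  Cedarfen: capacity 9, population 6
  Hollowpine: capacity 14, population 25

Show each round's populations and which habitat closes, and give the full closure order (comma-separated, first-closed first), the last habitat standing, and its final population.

Closure order: Ashgrove, Hollowpine, Greywater, Dunmere, Elkhorn, Cedarfen
Last habitat: Juniper with 116 animals

Round 1: Ashgrove=22 Cedarfen=6 Dunmere=14 Elkhorn=13 Greywater=23 Hollowpine=25 Juniper=13 → close Ashgrove (overflow 14)
  22÷6 = 3 each, +1 to first 4
Round 2: Cedarfen=10 Dunmere=18 Elkhorn=17 Greywater=27 Hollowpine=28 Juniper=16 → close Hollowpine (overflow 14)
  28÷5 = 5 each, +1 to first 3
Round 3: Cedarfen=16 Dunmere=24 Elkhorn=23 Greywater=32 Juniper=21 → close Greywater (overflow 17)
  32÷4 = 8 each, +1 to first 0
Round 4: Cedarfen=24 Dunmere=32 Elkhorn=31 Juniper=29 → close Dunmere (overflow 23)
  32÷3 = 10 each, +1 to first 2
Round 5: Cedarfen=35 Elkhorn=42 Juniper=39 → close Elkhorn (overflow 29)
  42÷2 = 21 each, +1 to first 0
Round 6: Cedarfen=56 Juniper=60 → close Cedarfen (overflow 47)
  56÷1 = 56 each, +1 to first 0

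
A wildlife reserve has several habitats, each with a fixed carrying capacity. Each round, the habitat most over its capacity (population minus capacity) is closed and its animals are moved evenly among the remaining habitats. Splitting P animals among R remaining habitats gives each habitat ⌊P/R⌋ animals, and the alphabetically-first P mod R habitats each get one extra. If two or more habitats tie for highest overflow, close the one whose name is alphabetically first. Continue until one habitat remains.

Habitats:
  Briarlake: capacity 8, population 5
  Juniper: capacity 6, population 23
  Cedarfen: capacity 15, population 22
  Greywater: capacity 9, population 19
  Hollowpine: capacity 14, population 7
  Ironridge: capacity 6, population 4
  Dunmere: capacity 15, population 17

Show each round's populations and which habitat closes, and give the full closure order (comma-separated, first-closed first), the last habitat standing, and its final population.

Round 1: Briarlake=5 Cedarfen=22 Dunmere=17 Greywater=19 Hollowpine=7 Ironridge=4 Juniper=23 → close Juniper (overflow 17)
  23÷6 = 3 each, +1 to first 5
Round 2: Briarlake=9 Cedarfen=26 Dunmere=21 Greywater=23 Hollowpine=11 Ironridge=7 → close Greywater (overflow 14)
  23÷5 = 4 each, +1 to first 3
Round 3: Briarlake=14 Cedarfen=31 Dunmere=26 Hollowpine=15 Ironridge=11 → close Cedarfen (overflow 16)
  31÷4 = 7 each, +1 to first 3
Round 4: Briarlake=22 Dunmere=34 Hollowpine=23 Ironridge=18 → close Dunmere (overflow 19)
  34÷3 = 11 each, +1 to first 1
Round 5: Briarlake=34 Hollowpine=34 Ironridge=29 → close Briarlake (overflow 26)
  34÷2 = 17 each, +1 to first 0
Round 6: Hollowpine=51 Ironridge=46 → close Ironridge (overflow 40)
  46÷1 = 46 each, +1 to first 0

Closure order: Juniper, Greywater, Cedarfen, Dunmere, Briarlake, Ironridge
Last habitat: Hollowpine with 97 animals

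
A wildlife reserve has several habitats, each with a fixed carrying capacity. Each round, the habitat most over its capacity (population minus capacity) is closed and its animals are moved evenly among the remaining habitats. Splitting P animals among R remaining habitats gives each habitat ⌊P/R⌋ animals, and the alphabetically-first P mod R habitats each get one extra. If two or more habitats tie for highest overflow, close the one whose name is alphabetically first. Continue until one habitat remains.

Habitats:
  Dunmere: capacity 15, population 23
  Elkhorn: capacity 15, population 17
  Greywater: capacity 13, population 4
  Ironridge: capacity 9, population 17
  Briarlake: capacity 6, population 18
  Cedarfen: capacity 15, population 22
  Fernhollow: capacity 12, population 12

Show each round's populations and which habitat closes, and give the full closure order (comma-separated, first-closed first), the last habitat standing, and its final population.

Round 1: Briarlake=18 Cedarfen=22 Dunmere=23 Elkhorn=17 Fernhollow=12 Greywater=4 Ironridge=17 → close Briarlake (overflow 12)
  18÷6 = 3 each, +1 to first 0
Round 2: Cedarfen=25 Dunmere=26 Elkhorn=20 Fernhollow=15 Greywater=7 Ironridge=20 → close Dunmere (overflow 11)
  26÷5 = 5 each, +1 to first 1
Round 3: Cedarfen=31 Elkhorn=25 Fernhollow=20 Greywater=12 Ironridge=25 → close Cedarfen (overflow 16)
  31÷4 = 7 each, +1 to first 3
Round 4: Elkhorn=33 Fernhollow=28 Greywater=20 Ironridge=32 → close Ironridge (overflow 23)
  32÷3 = 10 each, +1 to first 2
Round 5: Elkhorn=44 Fernhollow=39 Greywater=30 → close Elkhorn (overflow 29)
  44÷2 = 22 each, +1 to first 0
Round 6: Fernhollow=61 Greywater=52 → close Fernhollow (overflow 49)
  61÷1 = 61 each, +1 to first 0

Closure order: Briarlake, Dunmere, Cedarfen, Ironridge, Elkhorn, Fernhollow
Last habitat: Greywater with 113 animals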